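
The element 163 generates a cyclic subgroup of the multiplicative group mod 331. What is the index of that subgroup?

Since 163 ∈ (Z/331Z)^×, its order divides φ(331) = 331 − 1 = 330 = 2 · 3 · 5 · 11.
Divisors of 330: 1, 2, 3, 5, 6, 10, 11, 15, 22, 30, 33, 55, 66, 110, 165, 330.
Check 163^d mod 331 for each divisor in increasing order:
163^1 ≡ 163 (mod 331)
163^2 ≡ 89 (mod 331)
163^3 ≡ 274 (mod 331)
163^5 ≡ 223 (mod 331)
163^6 ≡ 270 (mod 331)
163^10 ≡ 79 (mod 331)
163^11 ≡ 299 (mod 331)
163^15 ≡ 74 (mod 331)
163^22 ≡ 31 (mod 331)
163^30 ≡ 180 (mod 331)
163^33 ≡ 1 (mod 331) ✓
So ord_331(163) = 33, hence |⟨163⟩| = 33.
[(Z/331Z)^× : ⟨163⟩] = 330/33 = 10.

10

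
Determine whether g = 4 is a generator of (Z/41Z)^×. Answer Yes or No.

No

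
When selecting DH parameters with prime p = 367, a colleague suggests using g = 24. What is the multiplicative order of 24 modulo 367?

122

The order of 24 must divide φ(367) = 367 − 1 = 366 = 2 · 3 · 61.
Divisors of 366: 1, 2, 3, 6, 61, 122, 183, 366.
Compute 24^d (mod 367) for the divisors d until we hit 1:
24^1 ≡ 24 (mod 367)
24^2 ≡ 209 (mod 367)
24^3 ≡ 245 (mod 367)
24^6 ≡ 204 (mod 367)
24^61 ≡ 366 (mod 367)
24^122 ≡ 1 (mod 367) ✓
The smallest such exponent is 122, so the order of 24 is 122.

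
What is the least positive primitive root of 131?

φ(131) = 131 − 1 = 130 = 2 · 5 · 13.
g is a primitive root iff g^(130/q) ≢ 1 (mod 131) for each prime q ∈ {2, 5, 13}.
g = 2: 2^65 ≡ 130; 2^26 ≡ 53; 2^10 ≡ 107 — none is 1, so 2 is a primitive root.
The smallest primitive root modulo 131 is 2.

2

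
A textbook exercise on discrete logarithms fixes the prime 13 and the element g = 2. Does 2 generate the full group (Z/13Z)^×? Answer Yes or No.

φ(13) = 13 − 1 = 12 = 2^2 · 3.
It suffices to check that the order of 2 is not a proper divisor of 12: compute 2^(12/q) for q ∈ {2, 3}.
2^6 ≡ 12 (mod 13)  [q = 2: ≢ 1 ✓]
2^4 ≡ 3 (mod 13)  [q = 3: ≢ 1 ✓]
Every test exponent gives a nontrivial residue, hence 2 generates the full group.

Yes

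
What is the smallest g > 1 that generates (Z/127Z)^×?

3

φ(127) = 127 − 1 = 126 = 2 · 3^2 · 7.
g is a primitive root iff g^(126/q) ≢ 1 (mod 127) for each prime q ∈ {2, 3, 7}.
g = 2: 2^63 ≡ 1 — hits 1, so not a primitive root.
g = 3: 3^63 ≡ 126; 3^42 ≡ 107; 3^18 ≡ 4 — none is 1, so 3 is a primitive root.
So 3 is the smallest generator of (Z/127Z)^×.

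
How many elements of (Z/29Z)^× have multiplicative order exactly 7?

6

φ(29) = 29 − 1 = 28 = 2^2 · 7.
Since (Z/29Z)^× is cyclic of order 28, the number of elements of order d is φ(d) when d | 28 and 0 otherwise.
7 | 28, and φ(7) = 7 − 1 = 6.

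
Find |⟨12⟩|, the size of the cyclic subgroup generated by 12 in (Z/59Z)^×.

29

By Lagrange's theorem, ord_59(12) divides φ(59) = 59 − 1 = 58 = 2 · 29.
Divisors of 58: 1, 2, 29, 58.
Test each divisor d:
12^1 ≡ 12 (mod 59)
12^2 ≡ 26 (mod 59)
12^29 ≡ 1 (mod 59) ✓
Hence ord(12) = 29.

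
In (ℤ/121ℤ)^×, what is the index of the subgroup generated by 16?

The order of 16 must divide φ(121) = φ(11^2) = 11·(11−1) = 110 = 2 · 5 · 11.
Divisors of 110: 1, 2, 5, 10, 11, 22, 55, 110.
Check 16^d mod 121 for each divisor in increasing order:
16^1 ≡ 16 (mod 121)
16^2 ≡ 14 (mod 121)
16^5 ≡ 111 (mod 121)
16^10 ≡ 100 (mod 121)
16^11 ≡ 27 (mod 121)
16^22 ≡ 3 (mod 121)
16^55 ≡ 1 (mod 121) ✓
So ord_121(16) = 55, hence |⟨16⟩| = 55.
Index = |(Z/121Z)^×| / |⟨16⟩| = 110 / 55 = 2.

2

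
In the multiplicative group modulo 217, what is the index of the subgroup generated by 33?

6

By Lagrange's theorem, ord_217(33) divides φ(217) = φ(7·31) = (7−1)·(31−1) = 6·30 = 180 = 2^2 · 3^2 · 5.
Divisors of 180: 1, 2, 3, 4, 5, 6, 9, 10, 12, 15, 18, 20, 30, 36, 45, 60, 90, 180.
Evaluate successive powers at the divisors of 180:
33^1 ≡ 33 (mod 217)
33^2 ≡ 4 (mod 217)
33^3 ≡ 132 (mod 217)
33^4 ≡ 16 (mod 217)
33^5 ≡ 94 (mod 217)
33^6 ≡ 64 (mod 217)
33^9 ≡ 202 (mod 217)
33^10 ≡ 156 (mod 217)
33^12 ≡ 190 (mod 217)
33^15 ≡ 125 (mod 217)
33^18 ≡ 8 (mod 217)
33^20 ≡ 32 (mod 217)
33^30 ≡ 1 (mod 217) ✓
The order of 33 is 30, so the subgroup it generates has 30 elements.
Index = |(Z/217Z)^×| / |⟨33⟩| = 180 / 30 = 6.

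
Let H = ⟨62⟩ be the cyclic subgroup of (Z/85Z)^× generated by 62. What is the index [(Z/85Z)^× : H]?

4

The order of 62 must divide φ(85) = φ(5·17) = (5−1)·(17−1) = 4·16 = 64 = 2^6.
Divisors of 64: 1, 2, 4, 8, 16, 32, 64.
Check 62^d mod 85 for each divisor in increasing order:
62^1 ≡ 62 (mod 85)
62^2 ≡ 19 (mod 85)
62^4 ≡ 21 (mod 85)
62^8 ≡ 16 (mod 85)
62^16 ≡ 1 (mod 85) ✓
The order of 62 is 16, so the subgroup it generates has 16 elements.
[(Z/85Z)^× : ⟨62⟩] = 64/16 = 4.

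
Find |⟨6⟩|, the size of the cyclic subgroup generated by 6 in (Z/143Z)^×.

60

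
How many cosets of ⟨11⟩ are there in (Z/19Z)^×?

ord(11) | φ(19) = 19 − 1 = 18 = 2 · 3^2.
Divisors of 18: 1, 2, 3, 6, 9, 18.
Test each divisor d:
11^1 ≡ 11
11^2 ≡ 7
11^3 ≡ 1
The order of 11 is 3, so the subgroup it generates has 3 elements.
The index is φ(19) / ord(11) = 18 / 3 = 6.

6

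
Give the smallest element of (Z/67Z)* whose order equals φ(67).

φ(67) = 67 − 1 = 66 = 2 · 3 · 11.
Test candidates g = 2, 3, … against the prime factors q ∈ {2, 3, 11} of φ(67): g is a generator iff g^(66/q) ≢ 1 for every such q.
g = 2: 2^33 ≡ 66; 2^22 ≡ 37; 2^6 ≡ 64 — none is 1, so 2 is a primitive root.
The smallest primitive root modulo 67 is 2.

2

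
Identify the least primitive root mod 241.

φ(241) = 241 − 1 = 240 = 2^4 · 3 · 5.
Test candidates g = 2, 3, … against the prime factors q ∈ {2, 3, 5} of φ(241): g is a generator iff g^(240/q) ≢ 1 for every such q.
g = 2: 2^120 ≡ 1 — hits 1, so not a primitive root.
g = 3: 3^120 ≡ 1 — hits 1, so not a primitive root.
g = 4: 4^120 ≡ 1 — hits 1, so not a primitive root.
g = 5: 5^120 ≡ 1 — hits 1, so not a primitive root.
g = 6: 6^120 ≡ 1 — hits 1, so not a primitive root.
g = 7: 7^120 ≡ 240; 7^80 ≡ 15; 7^48 ≡ 91 — none is 1, so 7 is a primitive root.
Hence the least primitive root of 241 is 7.

7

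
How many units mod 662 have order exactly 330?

80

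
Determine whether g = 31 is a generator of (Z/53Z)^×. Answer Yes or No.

φ(53) = 53 − 1 = 52 = 2^2 · 13.
It suffices to check that the order of 31 is not a proper divisor of 52: compute 31^(52/q) for q ∈ {2, 13}.
31^26 ≡ 52 (mod 53)  [q = 2: ≢ 1 ✓]
31^4 ≡ 49 (mod 53)  [q = 13: ≢ 1 ✓]
Every test exponent gives a nontrivial residue, hence 31 generates the full group.

Yes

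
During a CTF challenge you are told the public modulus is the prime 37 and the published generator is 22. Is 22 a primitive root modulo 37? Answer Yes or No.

φ(37) = 37 − 1 = 36 = 2^2 · 3^2.
An element g generates (Z/37Z)^× iff g^(36/q) ≢ 1 (mod 37) for each prime q ∈ {2, 3}.
22^18 ≡ 36 (mod 37)  [q = 2: ≢ 1 ✓]
22^12 ≡ 26 (mod 37)  [q = 3: ≢ 1 ✓]
Every test exponent gives a nontrivial residue, hence 22 generates the full group.

Yes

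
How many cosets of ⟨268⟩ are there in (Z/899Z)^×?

By Lagrange's theorem, ord_899(268) divides φ(899) = φ(29·31) = (29−1)·(31−1) = 28·30 = 840 = 2^3 · 3 · 5 · 7.
Divisors of 840: 1, 2, 3, 4, 5, 6, 7, 8, 10, 12, 14, 15, 20, 21, 24, 28, 30, 35, 40, 42, 56, 60, 70, 84, 105, 120, 140, 168, 210, 280, 420, 840.
Check 268^d mod 899 for each divisor in increasing order:
268^1 ≡ 268 (mod 899)
268^2 ≡ 803 (mod 899)
268^3 ≡ 343 (mod 899)
268^4 ≡ 226 (mod 899)
268^5 ≡ 335 (mod 899)
268^6 ≡ 779 (mod 899)
268^7 ≡ 204 (mod 899)
268^8 ≡ 732 (mod 899)
268^10 ≡ 749 (mod 899)
268^12 ≡ 16 (mod 899)
268^14 ≡ 262 (mod 899)
268^15 ≡ 94 (mod 899)
268^20 ≡ 25 (mod 899)
268^21 ≡ 407 (mod 899)
268^24 ≡ 256 (mod 899)
268^28 ≡ 320 (mod 899)
268^30 ≡ 745 (mod 899)
268^35 ≡ 552 (mod 899)
268^40 ≡ 625 (mod 899)
268^42 ≡ 233 (mod 899)
268^56 ≡ 813 (mod 899)
268^60 ≡ 342 (mod 899)
268^70 ≡ 842 (mod 899)
268^84 ≡ 349 (mod 899)
268^105 ≡ 1 (mod 899) ✓
The order of 268 is 105, so the subgroup it generates has 105 elements.
[(Z/899Z)^× : ⟨268⟩] = 840/105 = 8.

8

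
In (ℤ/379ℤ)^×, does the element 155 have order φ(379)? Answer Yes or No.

Yes

φ(379) = 379 − 1 = 378 = 2 · 3^3 · 7.
Test 155^(378/q) mod 379 for each prime factor q of 378:
155^189 ≡ 378 (mod 379)  [q = 2: ≢ 1 ✓]
155^126 ≡ 327 (mod 379)  [q = 3: ≢ 1 ✓]
155^54 ≡ 94 (mod 379)  [q = 7: ≢ 1 ✓]
None equal 1, so ord_379(155) = 378: 155 is a primitive root.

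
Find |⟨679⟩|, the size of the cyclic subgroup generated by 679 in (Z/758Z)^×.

54

ord(679) | φ(758) = φ(2)·φ(379) = 1·378 = 378 = 2 · 3^3 · 7.
Divisors of 378: 1, 2, 3, 6, 7, 9, 14, 18, 21, 27, 42, 54, 63, 126, 189, 378.
Compute 679^d (mod 758) for the divisors d until we hit 1:
679^1 ≡ 679 (mod 758)
679^2 ≡ 177 (mod 758)
679^3 ≡ 419 (mod 758)
679^6 ≡ 463 (mod 758)
679^7 ≡ 565 (mod 758)
679^9 ≡ 707 (mod 758)
679^14 ≡ 107 (mod 758)
679^18 ≡ 327 (mod 758)
679^21 ≡ 573 (mod 758)
679^27 ≡ 757 (mod 758)
679^42 ≡ 115 (mod 758)
679^54 ≡ 1 (mod 758) ✓
Therefore the multiplicative order of 679 modulo 758 is 54.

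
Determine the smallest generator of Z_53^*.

2

φ(53) = 53 − 1 = 52 = 2^2 · 13.
Test candidates g = 2, 3, … against the prime factors q ∈ {2, 13} of φ(53): g is a generator iff g^(52/q) ≢ 1 for every such q.
g = 2: 2^26 ≡ 52; 2^4 ≡ 16 — none is 1, so 2 is a primitive root.
So 2 is the smallest generator of (Z/53Z)^×.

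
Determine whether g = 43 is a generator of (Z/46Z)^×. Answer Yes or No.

Yes

φ(46) = φ(2)·φ(23) = 1·22 = 22 = 2 · 11.
43 is a primitive root mod 46 iff 43^(φ(46)/q) ≢ 1 for every prime q | φ(46), i.e. q ∈ {2, 11}.
43^11 ≡ 45 (mod 46)  [q = 2: ≢ 1 ✓]
43^2 ≡ 9 (mod 46)  [q = 11: ≢ 1 ✓]
None equal 1, so ord_46(43) = 22: 43 is a primitive root.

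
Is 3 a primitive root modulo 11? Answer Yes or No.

No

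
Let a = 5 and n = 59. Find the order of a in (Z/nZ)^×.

29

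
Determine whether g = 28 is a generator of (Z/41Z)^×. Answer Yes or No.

Yes

φ(41) = 41 − 1 = 40 = 2^3 · 5.
An element g generates (Z/41Z)^× iff g^(40/q) ≢ 1 (mod 41) for each prime q ∈ {2, 5}.
28^20 ≡ 40 (mod 41)  [q = 2: ≢ 1 ✓]
28^8 ≡ 10 (mod 41)  [q = 5: ≢ 1 ✓]
Every test exponent gives a nontrivial residue, hence 28 generates the full group.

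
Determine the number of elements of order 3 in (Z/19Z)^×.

φ(19) = 19 − 1 = 18 = 2 · 3^2.
In a cyclic group of order 18, there are φ(d) elements of order d for each divisor d of 18, and zero for non-divisors.
3 | 18, and φ(3) = 3 − 1 = 2.

2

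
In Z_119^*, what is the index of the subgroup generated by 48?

6

The order of 48 must divide φ(119) = φ(7·17) = (7−1)·(17−1) = 6·16 = 96 = 2^5 · 3.
Divisors of 96: 1, 2, 3, 4, 6, 8, 12, 16, 24, 32, 48, 96.
Check 48^d mod 119 for each divisor in increasing order:
48^1 ≡ 48 (mod 119)
48^2 ≡ 43 (mod 119)
48^3 ≡ 41 (mod 119)
48^4 ≡ 64 (mod 119)
48^6 ≡ 15 (mod 119)
48^8 ≡ 50 (mod 119)
48^12 ≡ 106 (mod 119)
48^16 ≡ 1 (mod 119) ✓
So ord_119(48) = 16, hence |⟨48⟩| = 16.
[(Z/119Z)^× : ⟨48⟩] = 96/16 = 6.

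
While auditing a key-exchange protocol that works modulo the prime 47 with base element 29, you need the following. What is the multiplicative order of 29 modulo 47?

The order of 29 must divide φ(47) = 47 − 1 = 46 = 2 · 23.
Divisors of 46: 1, 2, 23, 46.
Test each divisor d:
29^1 ≡ 29
29^2 ≡ 42
29^23 ≡ 46
29^46 ≡ 1
So ord_47(29) = 46.

46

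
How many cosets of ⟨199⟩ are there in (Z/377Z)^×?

8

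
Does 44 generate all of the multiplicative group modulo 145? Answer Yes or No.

145 = 5 · 29 is a product of two distinct odd primes, so (Z/145Z)^× ≅ (Z/5Z)^× × (Z/29Z)^× is not cyclic.
No primitive root modulo 145 exists; in particular 44 is not one.

No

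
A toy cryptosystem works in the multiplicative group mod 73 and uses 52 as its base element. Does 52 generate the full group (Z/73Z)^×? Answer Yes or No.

φ(73) = 73 − 1 = 72 = 2^3 · 3^2.
Test 52^(72/q) mod 73 for each prime factor q of 72:
52^36 ≡ 72 (mod 73)  [q = 2: ≢ 1 ✓]
52^24 ≡ 1 (mod 73)  [q = 3: ≡ 1 ✗]
The check at q = 3 fails, so 52 generates a proper subgroup.

No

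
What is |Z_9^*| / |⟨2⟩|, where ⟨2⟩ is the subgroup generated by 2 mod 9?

Since 2 ∈ (Z/9Z)^×, its order divides φ(9) = φ(3^2) = 3·(3−1) = 6 = 2 · 3.
Divisors of 6: 1, 2, 3, 6.
Evaluate successive powers at the divisors of 6:
2^1 ≡ 2
2^2 ≡ 4
2^3 ≡ 8
2^6 ≡ 1
So ord_9(2) = 6, hence |⟨2⟩| = 6.
Index = |(Z/9Z)^×| / |⟨2⟩| = 6 / 6 = 1.

1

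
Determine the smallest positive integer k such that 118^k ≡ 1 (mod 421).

The order of 118 must divide φ(421) = 421 − 1 = 420 = 2^2 · 3 · 5 · 7.
Divisors of 420: 1, 2, 3, 4, 5, 6, 7, 10, 12, 14, 15, 20, 21, 28, 30, 35, 42, 60, 70, 84, 105, 140, 210, 420.
Check 118^d mod 421 for each divisor in increasing order:
118^1 ≡ 118 (mod 421)
118^2 ≡ 31 (mod 421)
118^3 ≡ 290 (mod 421)
118^4 ≡ 119 (mod 421)
118^5 ≡ 149 (mod 421)
118^6 ≡ 321 (mod 421)
118^7 ≡ 409 (mod 421)
118^10 ≡ 309 (mod 421)
118^12 ≡ 317 (mod 421)
118^14 ≡ 144 (mod 421)
118^15 ≡ 152 (mod 421)
118^20 ≡ 335 (mod 421)
118^21 ≡ 377 (mod 421)
118^28 ≡ 107 (mod 421)
118^30 ≡ 370 (mod 421)
118^35 ≡ 400 (mod 421)
118^42 ≡ 252 (mod 421)
118^60 ≡ 75 (mod 421)
118^70 ≡ 20 (mod 421)
118^84 ≡ 354 (mod 421)
118^105 ≡ 1 (mod 421) ✓
The smallest such exponent is 105, so the order of 118 is 105.

105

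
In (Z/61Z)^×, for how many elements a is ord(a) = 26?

φ(61) = 61 − 1 = 60 = 2^2 · 3 · 5.
(Z/61Z)^× is cyclic (|G| = 60); a cyclic group of order m has exactly φ(d) elements of each order d | m, and none otherwise.
26 does not divide 60, so no element of (Z/61Z)^× has order 26.

0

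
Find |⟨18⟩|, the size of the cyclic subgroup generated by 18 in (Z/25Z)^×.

By Lagrange's theorem, ord_25(18) divides φ(25) = φ(5^2) = 5·(5−1) = 20 = 2^2 · 5.
Divisors of 20: 1, 2, 4, 5, 10, 20.
Evaluate successive powers at the divisors of 20:
18^1 ≡ 18 (mod 25)
18^2 ≡ 24 (mod 25)
18^4 ≡ 1 (mod 25) ✓
Therefore the multiplicative order of 18 modulo 25 is 4.

4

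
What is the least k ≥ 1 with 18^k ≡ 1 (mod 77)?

Since 18 ∈ (Z/77Z)^×, its order divides φ(77) = φ(7·11) = (7−1)·(11−1) = 6·10 = 60 = 2^2 · 3 · 5.
Divisors of 60: 1, 2, 3, 4, 5, 6, 10, 12, 15, 20, 30, 60.
Evaluate successive powers at the divisors of 60:
18^1 ≡ 18
18^2 ≡ 16
18^3 ≡ 57
18^4 ≡ 25
18^5 ≡ 65
18^6 ≡ 15
18^10 ≡ 67
18^12 ≡ 71
18^15 ≡ 43
18^20 ≡ 23
18^30 ≡ 1
The smallest such exponent is 30, so the order of 18 is 30.

30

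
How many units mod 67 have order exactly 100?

φ(67) = 67 − 1 = 66 = 2 · 3 · 11.
In a cyclic group of order 66, there are φ(d) elements of order d for each divisor d of 66, and zero for non-divisors.
Since 100 ∤ 66, the count is 0.

0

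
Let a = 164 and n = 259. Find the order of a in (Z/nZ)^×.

ord(164) | φ(259) = φ(7·37) = (7−1)·(37−1) = 6·36 = 216 = 2^3 · 3^3.
Divisors of 216: 1, 2, 3, 4, 6, 8, 9, 12, 18, 24, 27, 36, 54, 72, 108, 216.
Compute 164^d (mod 259) for the divisors d until we hit 1:
164^1 ≡ 164 (mod 259)
164^2 ≡ 219 (mod 259)
164^3 ≡ 174 (mod 259)
164^4 ≡ 46 (mod 259)
164^6 ≡ 232 (mod 259)
164^8 ≡ 44 (mod 259)
164^9 ≡ 223 (mod 259)
164^12 ≡ 211 (mod 259)
164^18 ≡ 1 (mod 259) ✓
Therefore the multiplicative order of 164 modulo 259 is 18.

18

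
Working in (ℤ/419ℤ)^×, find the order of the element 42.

The order of 42 must divide φ(419) = 419 − 1 = 418 = 2 · 11 · 19.
Divisors of 418: 1, 2, 11, 19, 22, 38, 209, 418.
Test each divisor d:
42^1 ≡ 42 (mod 419)
42^2 ≡ 88 (mod 419)
42^11 ≡ 76 (mod 419)
42^19 ≡ 85 (mod 419)
42^22 ≡ 329 (mod 419)
42^38 ≡ 102 (mod 419)
42^209 ≡ 418 (mod 419)
42^418 ≡ 1 (mod 419) ✓
So ord_419(42) = 418.

418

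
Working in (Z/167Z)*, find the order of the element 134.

166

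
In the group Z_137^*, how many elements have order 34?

16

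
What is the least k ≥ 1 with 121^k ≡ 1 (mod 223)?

111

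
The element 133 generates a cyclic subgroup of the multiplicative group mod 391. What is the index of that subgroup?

ord(133) | φ(391) = φ(17·23) = (17−1)·(23−1) = 16·22 = 352 = 2^5 · 11.
Divisors of 352: 1, 2, 4, 8, 11, 16, 22, 32, 44, 88, 176, 352.
Check 133^d mod 391 for each divisor in increasing order:
133^1 ≡ 133 (mod 391)
133^2 ≡ 94 (mod 391)
133^4 ≡ 234 (mod 391)
133^8 ≡ 16 (mod 391)
133^11 ≡ 231 (mod 391)
133^16 ≡ 256 (mod 391)
133^22 ≡ 185 (mod 391)
133^32 ≡ 239 (mod 391)
133^44 ≡ 208 (mod 391)
133^88 ≡ 254 (mod 391)
133^176 ≡ 1 (mod 391) ✓
So ord_391(133) = 176, hence |⟨133⟩| = 176.
The index is φ(391) / ord(133) = 352 / 176 = 2.

2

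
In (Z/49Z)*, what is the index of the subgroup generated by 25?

Since 25 ∈ (Z/49Z)^×, its order divides φ(49) = φ(7^2) = 7·(7−1) = 42 = 2 · 3 · 7.
Divisors of 42: 1, 2, 3, 6, 7, 14, 21, 42.
Check 25^d mod 49 for each divisor in increasing order:
25^1 ≡ 25
25^2 ≡ 37
25^3 ≡ 43
25^6 ≡ 36
25^7 ≡ 18
25^14 ≡ 30
25^21 ≡ 1
The order of 25 is 21, so the subgroup it generates has 21 elements.
The index is φ(49) / ord(25) = 42 / 21 = 2.

2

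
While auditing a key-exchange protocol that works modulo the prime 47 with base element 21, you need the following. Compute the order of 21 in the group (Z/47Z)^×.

By Lagrange's theorem, ord_47(21) divides φ(47) = 47 − 1 = 46 = 2 · 23.
Divisors of 46: 1, 2, 23, 46.
Check 21^d mod 47 for each divisor in increasing order:
21^1 ≡ 21 (mod 47)
21^2 ≡ 18 (mod 47)
21^23 ≡ 1 (mod 47) ✓
The smallest such exponent is 23, so the order of 21 is 23.

23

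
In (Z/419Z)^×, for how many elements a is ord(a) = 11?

10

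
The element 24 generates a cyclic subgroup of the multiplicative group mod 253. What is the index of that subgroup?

22

By Lagrange's theorem, ord_253(24) divides φ(253) = φ(11·23) = (11−1)·(23−1) = 10·22 = 220 = 2^2 · 5 · 11.
Divisors of 220: 1, 2, 4, 5, 10, 11, 20, 22, 44, 55, 110, 220.
Compute 24^d (mod 253) for the divisors d until we hit 1:
24^1 ≡ 24 (mod 253)
24^2 ≡ 70 (mod 253)
24^4 ≡ 93 (mod 253)
24^5 ≡ 208 (mod 253)
24^10 ≡ 1 (mod 253) ✓
Thus |⟨24⟩| = ord(24) = 10.
[(Z/253Z)^× : ⟨24⟩] = 220/10 = 22.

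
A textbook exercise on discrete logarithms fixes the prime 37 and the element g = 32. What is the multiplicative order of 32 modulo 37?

36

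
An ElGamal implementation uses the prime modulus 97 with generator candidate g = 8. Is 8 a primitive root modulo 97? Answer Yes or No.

No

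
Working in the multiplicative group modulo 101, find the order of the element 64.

The order of 64 must divide φ(101) = 101 − 1 = 100 = 2^2 · 5^2.
Divisors of 100: 1, 2, 4, 5, 10, 20, 25, 50, 100.
Test each divisor d:
64^1 ≡ 64 (mod 101)
64^2 ≡ 56 (mod 101)
64^4 ≡ 5 (mod 101)
64^5 ≡ 17 (mod 101)
64^10 ≡ 87 (mod 101)
64^20 ≡ 95 (mod 101)
64^25 ≡ 100 (mod 101)
64^50 ≡ 1 (mod 101) ✓
Hence ord(64) = 50.

50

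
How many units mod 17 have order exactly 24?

0

φ(17) = 17 − 1 = 16 = 2^4.
In a cyclic group of order 16, there are φ(d) elements of order d for each divisor d of 16, and zero for non-divisors.
24 does not divide 16, so no element of (Z/17Z)^× has order 24.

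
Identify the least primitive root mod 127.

φ(127) = 127 − 1 = 126 = 2 · 3^2 · 7.
g is a primitive root iff g^(126/q) ≢ 1 (mod 127) for each prime q ∈ {2, 3, 7}.
g = 2: 2^63 ≡ 1 — hits 1, so not a primitive root.
g = 3: 3^63 ≡ 126; 3^42 ≡ 107; 3^18 ≡ 4 — none is 1, so 3 is a primitive root.
So 3 is the smallest generator of (Z/127Z)^×.

3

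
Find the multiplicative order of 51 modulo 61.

60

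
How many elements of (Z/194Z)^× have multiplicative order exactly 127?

0

φ(194) = φ(2)·φ(97) = 1·96 = 96 = 2^5 · 3.
Since (Z/194Z)^× is cyclic of order 96, the number of elements of order d is φ(d) when d | 96 and 0 otherwise.
127 does not divide 96, so no element of (Z/194Z)^× has order 127.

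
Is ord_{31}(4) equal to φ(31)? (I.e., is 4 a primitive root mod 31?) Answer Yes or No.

No

φ(31) = 31 − 1 = 30 = 2 · 3 · 5.
An element g generates (Z/31Z)^× iff g^(30/q) ≢ 1 (mod 31) for each prime q ∈ {2, 3, 5}.
4^15 ≡ 1 (mod 31)  [q = 2: ≡ 1 ✗]
4^10 ≡ 1 (mod 31)  [q = 3: ≡ 1 ✗]
4^6 ≡ 4 (mod 31)  [q = 5: ≢ 1 ✓]
4^15 ≡ 1 shows ord(4) | 15, strictly less than φ(31); not a primitive root.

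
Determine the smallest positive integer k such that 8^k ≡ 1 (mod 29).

28

Since 8 ∈ (Z/29Z)^×, its order divides φ(29) = 29 − 1 = 28 = 2^2 · 7.
Divisors of 28: 1, 2, 4, 7, 14, 28.
Evaluate successive powers at the divisors of 28:
8^1 ≡ 8 (mod 29)
8^2 ≡ 6 (mod 29)
8^4 ≡ 7 (mod 29)
8^7 ≡ 17 (mod 29)
8^14 ≡ 28 (mod 29)
8^28 ≡ 1 (mod 29) ✓
So ord_29(8) = 28.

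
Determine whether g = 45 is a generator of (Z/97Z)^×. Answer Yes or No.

φ(97) = 97 − 1 = 96 = 2^5 · 3.
Test 45^(96/q) mod 97 for each prime factor q of 96:
45^48 ≡ 96 (mod 97)  [q = 2: ≢ 1 ✓]
45^32 ≡ 1 (mod 97)  [q = 3: ≡ 1 ✗]
Since 45^32 ≡ 1, the order of 45 divides 32 < 96, so 45 is not a primitive root.

No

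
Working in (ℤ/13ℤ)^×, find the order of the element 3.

ord(3) | φ(13) = 13 − 1 = 12 = 2^2 · 3.
Divisors of 12: 1, 2, 3, 4, 6, 12.
Test each divisor d:
3^1 ≡ 3 (mod 13)
3^2 ≡ 9 (mod 13)
3^3 ≡ 1 (mod 13) ✓
Hence ord(3) = 3.

3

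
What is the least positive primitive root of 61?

2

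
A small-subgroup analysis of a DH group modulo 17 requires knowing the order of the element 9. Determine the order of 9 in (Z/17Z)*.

8

By Lagrange's theorem, ord_17(9) divides φ(17) = 17 − 1 = 16 = 2^4.
Divisors of 16: 1, 2, 4, 8, 16.
Test each divisor d:
9^1 ≡ 9 (mod 17)
9^2 ≡ 13 (mod 17)
9^4 ≡ 16 (mod 17)
9^8 ≡ 1 (mod 17) ✓
So ord_17(9) = 8.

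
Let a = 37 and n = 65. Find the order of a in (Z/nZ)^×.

12

Since 37 ∈ (Z/65Z)^×, its order divides φ(65) = φ(5·13) = (5−1)·(13−1) = 4·12 = 48 = 2^4 · 3.
Divisors of 48: 1, 2, 3, 4, 6, 8, 12, 16, 24, 48.
Check 37^d mod 65 for each divisor in increasing order:
37^1 ≡ 37 (mod 65)
37^2 ≡ 4 (mod 65)
37^3 ≡ 18 (mod 65)
37^4 ≡ 16 (mod 65)
37^6 ≡ 64 (mod 65)
37^8 ≡ 61 (mod 65)
37^12 ≡ 1 (mod 65) ✓
Therefore the multiplicative order of 37 modulo 65 is 12.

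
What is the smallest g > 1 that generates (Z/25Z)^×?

2

φ(25) = φ(5^2) = 5·(5−1) = 20 = 2^2 · 5.
g is a primitive root iff g^(20/q) ≢ 1 (mod 25) for each prime q ∈ {2, 5}.
g = 2: 2^10 ≡ 24; 2^4 ≡ 16 — none is 1, so 2 is a primitive root.
So 2 is the smallest generator of (Z/25Z)^×.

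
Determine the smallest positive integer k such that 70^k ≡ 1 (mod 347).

346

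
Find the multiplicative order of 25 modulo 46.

11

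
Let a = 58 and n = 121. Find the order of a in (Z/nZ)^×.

ord(58) | φ(121) = φ(11^2) = 11·(11−1) = 110 = 2 · 5 · 11.
Divisors of 110: 1, 2, 5, 10, 11, 22, 55, 110.
Test each divisor d:
58^1 ≡ 58 (mod 121)
58^2 ≡ 97 (mod 121)
58^5 ≡ 12 (mod 121)
58^10 ≡ 23 (mod 121)
58^11 ≡ 3 (mod 121)
58^22 ≡ 9 (mod 121)
58^55 ≡ 1 (mod 121) ✓
The smallest such exponent is 55, so the order of 58 is 55.

55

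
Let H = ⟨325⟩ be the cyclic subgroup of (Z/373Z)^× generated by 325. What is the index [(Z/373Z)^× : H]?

Since 325 ∈ (Z/373Z)^×, its order divides φ(373) = 373 − 1 = 372 = 2^2 · 3 · 31.
Divisors of 372: 1, 2, 3, 4, 6, 12, 31, 62, 93, 124, 186, 372.
Evaluate successive powers at the divisors of 372:
325^1 ≡ 325 (mod 373)
325^2 ≡ 66 (mod 373)
325^3 ≡ 189 (mod 373)
325^4 ≡ 253 (mod 373)
325^6 ≡ 286 (mod 373)
325^12 ≡ 109 (mod 373)
325^31 ≡ 88 (mod 373)
325^62 ≡ 284 (mod 373)
325^93 ≡ 1 (mod 373) ✓
The order of 325 is 93, so the subgroup it generates has 93 elements.
[(Z/373Z)^× : ⟨325⟩] = 372/93 = 4.

4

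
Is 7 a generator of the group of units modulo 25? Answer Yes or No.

No

φ(25) = φ(5^2) = 5·(5−1) = 20 = 2^2 · 5.
Test 7^(20/q) mod 25 for each prime factor q of 20:
7^10 ≡ 24 (mod 25)  [q = 2: ≢ 1 ✓]
7^4 ≡ 1 (mod 25)  [q = 5: ≡ 1 ✗]
Since 7^4 ≡ 1, the order of 7 divides 4 < 20, so 7 is not a primitive root.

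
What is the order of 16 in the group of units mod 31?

By Lagrange's theorem, ord_31(16) divides φ(31) = 31 − 1 = 30 = 2 · 3 · 5.
Divisors of 30: 1, 2, 3, 5, 6, 10, 15, 30.
Evaluate successive powers at the divisors of 30:
16^1 ≡ 16
16^2 ≡ 8
16^3 ≡ 4
16^5 ≡ 1
So ord_31(16) = 5.

5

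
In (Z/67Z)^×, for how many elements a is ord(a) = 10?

0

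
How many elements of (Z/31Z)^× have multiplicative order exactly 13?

0

φ(31) = 31 − 1 = 30 = 2 · 3 · 5.
In a cyclic group of order 30, there are φ(d) elements of order d for each divisor d of 30, and zero for non-divisors.
13 does not divide 30, so no element of (Z/31Z)^× has order 13.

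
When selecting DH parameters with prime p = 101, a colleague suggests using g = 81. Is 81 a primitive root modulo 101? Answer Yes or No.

No

φ(101) = 101 − 1 = 100 = 2^2 · 5^2.
An element g generates (Z/101Z)^× iff g^(100/q) ≢ 1 (mod 101) for each prime q ∈ {2, 5}.
81^50 ≡ 1 (mod 101)  [q = 2: ≡ 1 ✗]
81^20 ≡ 95 (mod 101)  [q = 5: ≢ 1 ✓]
Since 81^50 ≡ 1, the order of 81 divides 50 < 100, so 81 is not a primitive root.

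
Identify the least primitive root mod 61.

2

φ(61) = 61 − 1 = 60 = 2^2 · 3 · 5.
g is a primitive root iff g^(60/q) ≢ 1 (mod 61) for each prime q ∈ {2, 3, 5}.
g = 2: 2^30 ≡ 60; 2^20 ≡ 47; 2^12 ≡ 9 — none is 1, so 2 is a primitive root.
The smallest primitive root modulo 61 is 2.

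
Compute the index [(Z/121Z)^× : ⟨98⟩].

5

The order of 98 must divide φ(121) = φ(11^2) = 11·(11−1) = 110 = 2 · 5 · 11.
Divisors of 110: 1, 2, 5, 10, 11, 22, 55, 110.
Test each divisor d:
98^1 ≡ 98 (mod 121)
98^2 ≡ 45 (mod 121)
98^5 ≡ 10 (mod 121)
98^10 ≡ 100 (mod 121)
98^11 ≡ 120 (mod 121)
98^22 ≡ 1 (mod 121) ✓
The order of 98 is 22, so the subgroup it generates has 22 elements.
Index = |(Z/121Z)^×| / |⟨98⟩| = 110 / 22 = 5.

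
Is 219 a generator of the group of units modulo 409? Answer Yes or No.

φ(409) = 409 − 1 = 408 = 2^3 · 3 · 17.
An element g generates (Z/409Z)^× iff g^(408/q) ≢ 1 (mod 409) for each prime q ∈ {2, 3, 17}.
219^204 ≡ 408 (mod 409)  [q = 2: ≢ 1 ✓]
219^136 ≡ 355 (mod 409)  [q = 3: ≢ 1 ✓]
219^24 ≡ 6 (mod 409)  [q = 17: ≢ 1 ✓]
Every test exponent gives a nontrivial residue, hence 219 generates the full group.

Yes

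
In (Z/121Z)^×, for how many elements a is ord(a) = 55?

φ(121) = φ(11^2) = 11·(11−1) = 110 = 2 · 5 · 11.
(Z/121Z)^× is cyclic (|G| = 110); a cyclic group of order m has exactly φ(d) elements of each order d | m, and none otherwise.
55 = 5 · 11 divides 110, and φ(55) = 40.

40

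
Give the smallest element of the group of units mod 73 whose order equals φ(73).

5

φ(73) = 73 − 1 = 72 = 2^3 · 3^2.
g is a primitive root iff g^(72/q) ≢ 1 (mod 73) for each prime q ∈ {2, 3}.
g = 2: 2^36 ≡ 1 — hits 1, so not a primitive root.
g = 3: 3^36 ≡ 1 — hits 1, so not a primitive root.
g = 4: 4^36 ≡ 1 — hits 1, so not a primitive root.
g = 5: 5^36 ≡ 72; 5^24 ≡ 8 — none is 1, so 5 is a primitive root.
Hence the least primitive root of 73 is 5.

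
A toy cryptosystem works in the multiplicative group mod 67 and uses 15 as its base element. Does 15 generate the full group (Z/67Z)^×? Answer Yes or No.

φ(67) = 67 − 1 = 66 = 2 · 3 · 11.
Test 15^(66/q) mod 67 for each prime factor q of 66:
15^33 ≡ 1 (mod 67)  [q = 2: ≡ 1 ✗]
15^22 ≡ 1 (mod 67)  [q = 3: ≡ 1 ✗]
15^6 ≡ 22 (mod 67)  [q = 11: ≢ 1 ✓]
The check at q = 2 fails, so 15 generates a proper subgroup.

No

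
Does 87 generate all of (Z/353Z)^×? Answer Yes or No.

Yes

φ(353) = 353 − 1 = 352 = 2^5 · 11.
Test 87^(352/q) mod 353 for each prime factor q of 352:
87^176 ≡ 352 (mod 353)  [q = 2: ≢ 1 ✓]
87^32 ≡ 131 (mod 353)  [q = 11: ≢ 1 ✓]
None equal 1, so ord_353(87) = 352: 87 is a primitive root.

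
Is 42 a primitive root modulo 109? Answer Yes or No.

Yes

φ(109) = 109 − 1 = 108 = 2^2 · 3^3.
It suffices to check that the order of 42 is not a proper divisor of 108: compute 42^(108/q) for q ∈ {2, 3}.
42^54 ≡ 108 (mod 109)  [q = 2: ≢ 1 ✓]
42^36 ≡ 45 (mod 109)  [q = 3: ≢ 1 ✓]
Every test exponent gives a nontrivial residue, hence 42 generates the full group.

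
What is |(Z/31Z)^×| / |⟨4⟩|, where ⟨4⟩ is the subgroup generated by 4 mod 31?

6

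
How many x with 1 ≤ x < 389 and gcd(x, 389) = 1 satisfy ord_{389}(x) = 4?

2

φ(389) = 389 − 1 = 388 = 2^2 · 97.
Since (Z/389Z)^× is cyclic of order 388, the number of elements of order d is φ(d) when d | 388 and 0 otherwise.
4 = 2^2 divides 388, and φ(4) = 2.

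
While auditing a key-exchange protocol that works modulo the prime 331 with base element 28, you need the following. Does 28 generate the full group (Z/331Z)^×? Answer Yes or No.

Yes

φ(331) = 331 − 1 = 330 = 2 · 3 · 5 · 11.
28 is a primitive root mod 331 iff 28^(φ(331)/q) ≢ 1 for every prime q | φ(331), i.e. q ∈ {2, 3, 5, 11}.
28^165 ≡ 330 (mod 331)  [q = 2: ≢ 1 ✓]
28^110 ≡ 31 (mod 331)  [q = 3: ≢ 1 ✓]
28^66 ≡ 323 (mod 331)  [q = 5: ≢ 1 ✓]
28^30 ≡ 111 (mod 331)  [q = 11: ≢ 1 ✓]
Every test exponent gives a nontrivial residue, hence 28 generates the full group.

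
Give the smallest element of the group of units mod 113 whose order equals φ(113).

φ(113) = 113 − 1 = 112 = 2^4 · 7.
Test candidates g = 2, 3, … against the prime factors q ∈ {2, 7} of φ(113): g is a generator iff g^(112/q) ≢ 1 for every such q.
g = 2: 2^56 ≡ 1 — hits 1, so not a primitive root.
g = 3: 3^56 ≡ 112; 3^16 ≡ 49 — none is 1, so 3 is a primitive root.
The smallest primitive root modulo 113 is 3.

3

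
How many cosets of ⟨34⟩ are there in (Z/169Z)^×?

By Lagrange's theorem, ord_169(34) divides φ(169) = φ(13^2) = 13·(13−1) = 156 = 2^2 · 3 · 13.
Divisors of 156: 1, 2, 3, 4, 6, 12, 13, 26, 39, 52, 78, 156.
Compute 34^d (mod 169) for the divisors d until we hit 1:
34^1 ≡ 34
34^2 ≡ 142
34^3 ≡ 96
34^4 ≡ 53
34^6 ≡ 90
34^12 ≡ 157
34^13 ≡ 99
34^26 ≡ 168
34^39 ≡ 70
34^52 ≡ 1
So ord_169(34) = 52, hence |⟨34⟩| = 52.
[(Z/169Z)^× : ⟨34⟩] = 156/52 = 3.

3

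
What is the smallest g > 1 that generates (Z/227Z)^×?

φ(227) = 227 − 1 = 226 = 2 · 113.
Test candidates g = 2, 3, … against the prime factors q ∈ {2, 113} of φ(227): g is a generator iff g^(226/q) ≢ 1 for every such q.
g = 2: 2^113 ≡ 226; 2^2 ≡ 4 — none is 1, so 2 is a primitive root.
Hence the least primitive root of 227 is 2.

2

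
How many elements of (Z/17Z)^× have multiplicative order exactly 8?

φ(17) = 17 − 1 = 16 = 2^4.
Since (Z/17Z)^× is cyclic of order 16, the number of elements of order d is φ(d) when d | 16 and 0 otherwise.
8 = 2^3 divides 16, and φ(8) = 4.

4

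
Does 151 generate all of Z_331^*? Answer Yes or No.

No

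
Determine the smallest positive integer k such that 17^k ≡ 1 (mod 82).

By Lagrange's theorem, ord_82(17) divides φ(82) = φ(2)·φ(41) = 1·40 = 40 = 2^3 · 5.
Divisors of 40: 1, 2, 4, 5, 8, 10, 20, 40.
Test each divisor d:
17^1 ≡ 17 (mod 82)
17^2 ≡ 43 (mod 82)
17^4 ≡ 45 (mod 82)
17^5 ≡ 27 (mod 82)
17^8 ≡ 57 (mod 82)
17^10 ≡ 73 (mod 82)
17^20 ≡ 81 (mod 82)
17^40 ≡ 1 (mod 82) ✓
The smallest such exponent is 40, so the order of 17 is 40.

40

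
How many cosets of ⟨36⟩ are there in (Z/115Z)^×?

8

Since 36 ∈ (Z/115Z)^×, its order divides φ(115) = φ(5·23) = (5−1)·(23−1) = 4·22 = 88 = 2^3 · 11.
Divisors of 88: 1, 2, 4, 8, 11, 22, 44, 88.
Test each divisor d:
36^1 ≡ 36 (mod 115)
36^2 ≡ 31 (mod 115)
36^4 ≡ 41 (mod 115)
36^8 ≡ 71 (mod 115)
36^11 ≡ 1 (mod 115) ✓
Thus |⟨36⟩| = ord(36) = 11.
The index is φ(115) / ord(36) = 88 / 11 = 8.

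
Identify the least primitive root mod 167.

5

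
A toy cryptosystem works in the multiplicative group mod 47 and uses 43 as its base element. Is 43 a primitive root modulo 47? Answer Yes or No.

Yes

φ(47) = 47 − 1 = 46 = 2 · 23.
It suffices to check that the order of 43 is not a proper divisor of 46: compute 43^(46/q) for q ∈ {2, 23}.
43^23 ≡ 46 (mod 47)  [q = 2: ≢ 1 ✓]
43^2 ≡ 16 (mod 47)  [q = 23: ≢ 1 ✓]
Every test exponent gives a nontrivial residue, hence 43 generates the full group.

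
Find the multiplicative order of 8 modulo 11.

ord(8) | φ(11) = 11 − 1 = 10 = 2 · 5.
Divisors of 10: 1, 2, 5, 10.
Check 8^d mod 11 for each divisor in increasing order:
8^1 ≡ 8
8^2 ≡ 9
8^5 ≡ 10
8^10 ≡ 1
So ord_11(8) = 10.

10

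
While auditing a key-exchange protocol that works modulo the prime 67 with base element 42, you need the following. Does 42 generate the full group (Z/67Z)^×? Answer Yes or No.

φ(67) = 67 − 1 = 66 = 2 · 3 · 11.
42 is a primitive root mod 67 iff 42^(φ(67)/q) ≢ 1 for every prime q | φ(67), i.e. q ∈ {2, 3, 11}.
42^33 ≡ 66 (mod 67)  [q = 2: ≢ 1 ✓]
42^22 ≡ 1 (mod 67)  [q = 3: ≡ 1 ✗]
42^6 ≡ 62 (mod 67)  [q = 11: ≢ 1 ✓]
Since 42^22 ≡ 1, the order of 42 divides 22 < 66, so 42 is not a primitive root.

No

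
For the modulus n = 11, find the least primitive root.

φ(11) = 11 − 1 = 10 = 2 · 5.
Test candidates g = 2, 3, … against the prime factors q ∈ {2, 5} of φ(11): g is a generator iff g^(10/q) ≢ 1 for every such q.
g = 2: 2^5 ≡ 10; 2^2 ≡ 4 — none is 1, so 2 is a primitive root.
The smallest primitive root modulo 11 is 2.

2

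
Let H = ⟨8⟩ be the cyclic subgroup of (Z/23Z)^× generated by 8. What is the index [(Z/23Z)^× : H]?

Since 8 ∈ (Z/23Z)^×, its order divides φ(23) = 23 − 1 = 22 = 2 · 11.
Divisors of 22: 1, 2, 11, 22.
Check 8^d mod 23 for each divisor in increasing order:
8^1 ≡ 8 (mod 23)
8^2 ≡ 18 (mod 23)
8^11 ≡ 1 (mod 23) ✓
Thus |⟨8⟩| = ord(8) = 11.
The index is φ(23) / ord(8) = 22 / 11 = 2.

2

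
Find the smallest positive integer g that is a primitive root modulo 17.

φ(17) = 17 − 1 = 16 = 2^4.
g is a primitive root iff g^(16/q) ≢ 1 (mod 17) for each prime q ∈ {2}.
g = 2: 2^8 ≡ 1 — hits 1, so not a primitive root.
g = 3: 3^8 ≡ 16 — none is 1, so 3 is a primitive root.
Hence the least primitive root of 17 is 3.

3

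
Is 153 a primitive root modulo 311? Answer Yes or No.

Yes

φ(311) = 311 − 1 = 310 = 2 · 5 · 31.
An element g generates (Z/311Z)^× iff g^(310/q) ≢ 1 (mod 311) for each prime q ∈ {2, 5, 31}.
153^155 ≡ 310 (mod 311)  [q = 2: ≢ 1 ✓]
153^62 ≡ 216 (mod 311)  [q = 5: ≢ 1 ✓]
153^10 ≡ 105 (mod 311)  [q = 31: ≢ 1 ✓]
Every test exponent gives a nontrivial residue, hence 153 generates the full group.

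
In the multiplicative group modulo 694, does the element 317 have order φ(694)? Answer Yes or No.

φ(694) = φ(2)·φ(347) = 1·346 = 346 = 2 · 173.
It suffices to check that the order of 317 is not a proper divisor of 346: compute 317^(346/q) for q ∈ {2, 173}.
317^173 ≡ 693 (mod 694)  [q = 2: ≢ 1 ✓]
317^2 ≡ 553 (mod 694)  [q = 173: ≢ 1 ✓]
All checks pass, so 317 has order 346 and is a primitive root modulo 694.

Yes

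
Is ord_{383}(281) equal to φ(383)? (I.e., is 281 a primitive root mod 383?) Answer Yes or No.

Yes

φ(383) = 383 − 1 = 382 = 2 · 191.
An element g generates (Z/383Z)^× iff g^(382/q) ≢ 1 (mod 383) for each prime q ∈ {2, 191}.
281^191 ≡ 382 (mod 383)  [q = 2: ≢ 1 ✓]
281^2 ≡ 63 (mod 383)  [q = 191: ≢ 1 ✓]
All checks pass, so 281 has order 382 and is a primitive root modulo 383.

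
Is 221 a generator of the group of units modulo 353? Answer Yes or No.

Yes

φ(353) = 353 − 1 = 352 = 2^5 · 11.
It suffices to check that the order of 221 is not a proper divisor of 352: compute 221^(352/q) for q ∈ {2, 11}.
221^176 ≡ 352 (mod 353)  [q = 2: ≢ 1 ✓]
221^32 ≡ 337 (mod 353)  [q = 11: ≢ 1 ✓]
Every test exponent gives a nontrivial residue, hence 221 generates the full group.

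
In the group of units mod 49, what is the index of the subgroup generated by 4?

2

The order of 4 must divide φ(49) = φ(7^2) = 7·(7−1) = 42 = 2 · 3 · 7.
Divisors of 42: 1, 2, 3, 6, 7, 14, 21, 42.
Check 4^d mod 49 for each divisor in increasing order:
4^1 ≡ 4
4^2 ≡ 16
4^3 ≡ 15
4^6 ≡ 29
4^7 ≡ 18
4^14 ≡ 30
4^21 ≡ 1
The order of 4 is 21, so the subgroup it generates has 21 elements.
[(Z/49Z)^× : ⟨4⟩] = 42/21 = 2.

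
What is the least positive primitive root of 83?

2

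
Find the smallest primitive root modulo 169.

2

φ(169) = φ(13^2) = 13·(13−1) = 156 = 2^2 · 3 · 13.
g is a primitive root iff g^(156/q) ≢ 1 (mod 169) for each prime q ∈ {2, 3, 13}.
g = 2: 2^78 ≡ 168; 2^52 ≡ 146; 2^12 ≡ 40 — none is 1, so 2 is a primitive root.
The smallest primitive root modulo 169 is 2.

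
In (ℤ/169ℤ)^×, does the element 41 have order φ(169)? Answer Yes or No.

Yes

φ(169) = φ(13^2) = 13·(13−1) = 156 = 2^2 · 3 · 13.
41 is a primitive root mod 169 iff 41^(φ(169)/q) ≢ 1 for every prime q | φ(169), i.e. q ∈ {2, 3, 13}.
41^78 ≡ 168 (mod 169)  [q = 2: ≢ 1 ✓]
41^52 ≡ 146 (mod 169)  [q = 3: ≢ 1 ✓]
41^12 ≡ 105 (mod 169)  [q = 13: ≢ 1 ✓]
All checks pass, so 41 has order 156 and is a primitive root modulo 169.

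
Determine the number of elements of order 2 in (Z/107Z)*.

1

φ(107) = 107 − 1 = 106 = 2 · 53.
In a cyclic group of order 106, there are φ(d) elements of order d for each divisor d of 106, and zero for non-divisors.
2 | 106, and φ(2) = 2 − 1 = 1.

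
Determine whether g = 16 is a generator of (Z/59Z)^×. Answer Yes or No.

φ(59) = 59 − 1 = 58 = 2 · 29.
16 is a primitive root mod 59 iff 16^(φ(59)/q) ≢ 1 for every prime q | φ(59), i.e. q ∈ {2, 29}.
16^29 ≡ 1 (mod 59)  [q = 2: ≡ 1 ✗]
16^2 ≡ 20 (mod 59)  [q = 29: ≢ 1 ✓]
Since 16^29 ≡ 1, the order of 16 divides 29 < 58, so 16 is not a primitive root.

No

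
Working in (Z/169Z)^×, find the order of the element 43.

78

The order of 43 must divide φ(169) = φ(13^2) = 13·(13−1) = 156 = 2^2 · 3 · 13.
Divisors of 156: 1, 2, 3, 4, 6, 12, 13, 26, 39, 52, 78, 156.
Test each divisor d:
43^1 ≡ 43 (mod 169)
43^2 ≡ 159 (mod 169)
43^3 ≡ 77 (mod 169)
43^4 ≡ 100 (mod 169)
43^6 ≡ 14 (mod 169)
43^12 ≡ 27 (mod 169)
43^13 ≡ 147 (mod 169)
43^26 ≡ 146 (mod 169)
43^39 ≡ 168 (mod 169)
43^52 ≡ 22 (mod 169)
43^78 ≡ 1 (mod 169) ✓
Hence ord(43) = 78.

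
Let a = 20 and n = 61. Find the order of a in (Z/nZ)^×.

Since 20 ∈ (Z/61Z)^×, its order divides φ(61) = 61 − 1 = 60 = 2^2 · 3 · 5.
Divisors of 60: 1, 2, 3, 4, 5, 6, 10, 12, 15, 20, 30, 60.
Evaluate successive powers at the divisors of 60:
20^1 ≡ 20 (mod 61)
20^2 ≡ 34 (mod 61)
20^3 ≡ 9 (mod 61)
20^4 ≡ 58 (mod 61)
20^5 ≡ 1 (mod 61) ✓
Hence ord(20) = 5.

5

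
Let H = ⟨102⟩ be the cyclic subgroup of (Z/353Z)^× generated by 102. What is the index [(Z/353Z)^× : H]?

1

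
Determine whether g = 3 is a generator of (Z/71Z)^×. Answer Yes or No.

No

φ(71) = 71 − 1 = 70 = 2 · 5 · 7.
Test 3^(70/q) mod 71 for each prime factor q of 70:
3^35 ≡ 1 (mod 71)  [q = 2: ≡ 1 ✗]
3^14 ≡ 54 (mod 71)  [q = 5: ≢ 1 ✓]
3^10 ≡ 48 (mod 71)  [q = 7: ≢ 1 ✓]
Since 3^35 ≡ 1, the order of 3 divides 35 < 70, so 3 is not a primitive root.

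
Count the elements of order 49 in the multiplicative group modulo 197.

42

φ(197) = 197 − 1 = 196 = 2^2 · 7^2.
In a cyclic group of order 196, there are φ(d) elements of order d for each divisor d of 196, and zero for non-divisors.
49 = 7^2 divides 196, and φ(49) = 42.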